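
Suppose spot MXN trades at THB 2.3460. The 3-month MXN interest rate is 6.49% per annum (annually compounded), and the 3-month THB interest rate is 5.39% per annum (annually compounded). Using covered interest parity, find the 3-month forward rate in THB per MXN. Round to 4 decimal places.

2.3399

T = 3/12 years.
Growth of 1 THB over T: (1 + 0.0539)^(3/12) = 1.0132109.
MXN growth factor: (1 + 0.0649)^(3/12) = 1.0158444.
So F = 2.346 × 1.0132109 / 1.0158444 = 2.339918 (THB/MXN).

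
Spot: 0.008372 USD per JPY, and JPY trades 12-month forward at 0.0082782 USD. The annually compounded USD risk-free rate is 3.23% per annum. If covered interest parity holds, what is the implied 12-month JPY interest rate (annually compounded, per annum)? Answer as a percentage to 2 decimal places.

T = 1 year.
By CIP, F/S equals the USD-to-JPY growth ratio: 0.0082782/0.008372 = 0.9887960.
The USD side grows by (1 + 0.0323)^1 = 1.032300.
Hence g_JPY = 1.0439969.
Annualise: 1.0439969^(1/1) − 1 = 0.043997 = 4.40%.

4.40%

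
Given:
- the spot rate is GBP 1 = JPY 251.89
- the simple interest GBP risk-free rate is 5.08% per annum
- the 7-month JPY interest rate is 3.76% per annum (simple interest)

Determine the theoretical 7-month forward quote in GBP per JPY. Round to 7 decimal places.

0.0039999

T = 7/12 years.
JPY accumulates by 1 + 0.0376×7/12 = 1.0219333.
GBP growth factor: 1 + 0.0508×7/12 = 1.0296333.
So F = 251.89 × 1.0219333 / 1.0296333 = 250.0063 (JPY/GBP).
Quoted the other way: 1/250.0063 = 0.0039999 GBP per JPY.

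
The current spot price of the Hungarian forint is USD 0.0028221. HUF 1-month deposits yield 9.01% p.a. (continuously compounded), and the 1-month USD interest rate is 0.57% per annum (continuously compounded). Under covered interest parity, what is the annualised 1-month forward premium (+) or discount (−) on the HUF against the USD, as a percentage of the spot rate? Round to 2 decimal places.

T = 1/12 years.
CIP forward (USD per HUF) = 0.0028221 × 1.0004751/1.0075366 = 0.0028023208.
Annualised premium = (F − S)/S × (1/T) = (0.0028023208 − 0.0028221)/0.0028221 ÷ (1/12) = -8.41%.

-8.41%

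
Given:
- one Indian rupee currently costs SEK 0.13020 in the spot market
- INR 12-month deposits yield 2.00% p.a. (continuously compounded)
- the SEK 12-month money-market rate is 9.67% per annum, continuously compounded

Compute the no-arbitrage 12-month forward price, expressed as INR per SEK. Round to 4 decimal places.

T = 1 year.
Growth of 1 SEK over T: e^(0.0967×1) = 1.1015299.
Growth of 1 INR over T: e^(0.0200×1) = 1.0202013.
Forward (SEK per INR) = 0.1302 × 1.1015299 / 1.0202013 = 0.1405793.
Quoted the other way: 1/0.1405793 = 7.1134 INR per SEK.

7.1134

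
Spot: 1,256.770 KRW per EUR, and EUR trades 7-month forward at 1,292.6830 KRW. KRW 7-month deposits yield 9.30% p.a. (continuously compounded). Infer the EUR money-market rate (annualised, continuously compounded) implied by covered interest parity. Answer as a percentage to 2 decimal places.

4.47%

T = 7/12 years.
By CIP, F/S equals the KRW-to-EUR growth ratio: 1292.683/1256.77 = 1.0285756.
KRW growth factor: e^(0.0930×7/12) = 1.0557485.
Hence g_EUR = 1.026418.
Take logs: ln 1.026418 / (7/12) = 0.044700, so 4.47%.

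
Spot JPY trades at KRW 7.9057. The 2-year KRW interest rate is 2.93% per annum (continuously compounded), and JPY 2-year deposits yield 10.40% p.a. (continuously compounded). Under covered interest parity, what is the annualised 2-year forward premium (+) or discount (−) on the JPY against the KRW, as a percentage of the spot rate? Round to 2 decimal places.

T = 2 years.
No-arbitrage forward: 7.9057 × 1.060351 / 1.2312132 = 6.8085827 KRW/JPY.
Annualised premium = (F − S)/S × (1/T) = (6.8085827 − 7.9057)/7.9057 ÷ 2 = -6.94%.

-6.94%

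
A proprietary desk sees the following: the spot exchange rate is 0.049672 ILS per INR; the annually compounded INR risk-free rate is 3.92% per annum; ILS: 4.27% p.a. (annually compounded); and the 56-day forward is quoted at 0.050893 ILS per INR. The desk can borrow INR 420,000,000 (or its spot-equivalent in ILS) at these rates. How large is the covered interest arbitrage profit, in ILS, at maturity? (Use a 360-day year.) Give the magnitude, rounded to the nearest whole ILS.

T = 56/360 years.
Invest the INR and cover forward: 420,000,000 × 1.0059992193 × 0.050893 = ILS 21,503,293.67.
Convert at spot and invest in ILS: 420,000,000 × 0.049672 × 1.0065255217 = ILS 20,998,377.00.
The quoted forward overvalues INR, so borrow ILS, buy INR at spot, deposit the INR at 3.92%, and sell the proceeds forward at 0.050893.
The gap between the two covered legs is ILS 504,917.

ILS 504,917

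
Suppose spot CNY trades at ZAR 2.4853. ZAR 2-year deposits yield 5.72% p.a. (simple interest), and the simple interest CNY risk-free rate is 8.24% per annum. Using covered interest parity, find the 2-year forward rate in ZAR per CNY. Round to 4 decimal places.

T = 2 years.
ZAR accumulates by 1 + 0.0572×2 = 1.114400.
CNY accumulates by 1 + 0.0824×2 = 1.164800.
So F = 2.4853 × 1.114400 / 1.164800 = 2.377763 (ZAR/CNY).

2.3778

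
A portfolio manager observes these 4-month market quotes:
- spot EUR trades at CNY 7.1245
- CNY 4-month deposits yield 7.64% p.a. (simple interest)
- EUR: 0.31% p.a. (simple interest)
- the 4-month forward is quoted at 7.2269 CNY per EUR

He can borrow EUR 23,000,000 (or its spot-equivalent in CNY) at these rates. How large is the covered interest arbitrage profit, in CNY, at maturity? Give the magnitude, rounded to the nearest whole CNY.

T = 4/12 years.
Invest the EUR and cover forward: 23,000,000 × 1.00103333333 × 7.2269 = CNY 166,390,459.32.
Convert at spot and invest in CNY: 23,000,000 × 7.1245 × 1.02546666667 = CNY 168,036,557.13.
The quoted forward undervalues EUR, so borrow EUR, convert to CNY at spot, deposit the CNY at 7.64%, and buy EUR forward at 7.2269 to cover the loan.
The gap between the two covered legs is CNY 1,646,098.

CNY 1,646,098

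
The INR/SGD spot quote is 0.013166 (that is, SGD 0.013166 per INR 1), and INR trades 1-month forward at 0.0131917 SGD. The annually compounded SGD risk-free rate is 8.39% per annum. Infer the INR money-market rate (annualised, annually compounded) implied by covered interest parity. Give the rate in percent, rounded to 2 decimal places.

T = 1/12 years.
CIP gives F = S · g_SGD/g_INR, so g_SGD/g_INR = 0.0131917/0.013166 = 1.0019520.
The SGD side grows by (1 + 0.0839)^(1/12) = 1.0067364.
So the INR growth factor = 1.0047751.
Annualise: 1.0047751^(12/1) − 1 = 0.058830 = 5.88%.

5.88%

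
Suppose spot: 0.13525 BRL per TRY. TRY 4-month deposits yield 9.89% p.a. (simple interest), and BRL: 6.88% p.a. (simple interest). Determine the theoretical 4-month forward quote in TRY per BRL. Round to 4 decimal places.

7.4662

T = 4/12 years.
Growth of 1 BRL over T: 1 + 0.0688×4/12 = 1.0229333.
Growth of 1 TRY over T: 1 + 0.0989×4/12 = 1.0329667.
Forward (BRL per TRY) = 0.13525 × 1.0229333 / 1.0329667 = 0.1339363.
Quoted the other way: 1/0.1339363 = 7.4662 TRY per BRL.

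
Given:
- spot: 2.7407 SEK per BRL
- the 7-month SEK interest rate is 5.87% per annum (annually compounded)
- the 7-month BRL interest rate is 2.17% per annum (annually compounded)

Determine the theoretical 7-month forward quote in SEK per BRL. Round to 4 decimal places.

T = 7/12 years.
SEK growth factor: (1 + 0.0587)^(7/12) = 1.0338341.
Growth of 1 BRL over T: (1 + 0.0217)^(7/12) = 1.0126017.
Forward (SEK per BRL) = 2.7407 × 1.0338341 / 1.0126017 = 2.798167.

2.7982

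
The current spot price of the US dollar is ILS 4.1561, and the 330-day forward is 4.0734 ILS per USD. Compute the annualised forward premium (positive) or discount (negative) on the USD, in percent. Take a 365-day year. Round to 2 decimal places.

T = 330/365 years.
USD trades forward at -1.98985% vs spot over the period.
×(1/T) gives -2.20% p.a.

-2.20%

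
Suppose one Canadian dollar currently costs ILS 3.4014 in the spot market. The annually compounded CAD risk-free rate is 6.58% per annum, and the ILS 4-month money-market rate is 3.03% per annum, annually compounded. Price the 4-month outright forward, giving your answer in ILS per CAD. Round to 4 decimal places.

T = 4/12 years.
ILS accumulates by (1 + 0.0303)^(4/12) = 1.0099997.
CAD growth factor: (1 + 0.0658)^(4/12) = 1.0214691.
So F = 3.4014 × 1.0099997 / 1.0214691 = 3.363208 (ILS/CAD).

3.3632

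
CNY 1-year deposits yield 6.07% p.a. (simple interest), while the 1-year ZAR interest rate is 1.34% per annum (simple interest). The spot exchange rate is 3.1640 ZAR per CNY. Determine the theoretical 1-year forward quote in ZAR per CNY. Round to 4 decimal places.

T = 1 year.
ZAR growth factor: 1 + 0.0134×1 = 1.013400.
CNY accumulates by 1 + 0.0607×1 = 1.060700.
Forward (ZAR per CNY) = 3.164 × 1.013400 / 1.060700 = 3.022907.

3.0229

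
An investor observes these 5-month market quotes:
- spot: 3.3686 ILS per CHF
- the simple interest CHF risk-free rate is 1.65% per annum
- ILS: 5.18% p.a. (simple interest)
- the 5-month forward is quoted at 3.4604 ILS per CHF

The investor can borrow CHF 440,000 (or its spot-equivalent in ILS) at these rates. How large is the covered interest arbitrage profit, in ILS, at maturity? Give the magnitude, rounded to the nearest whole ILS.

T = 5/12 years.
Keep in CHF, deliver into the forward: 440,000·1.006875·3.4604 = ILS 1,533,043.71.
Swap to ILS now, deposit: 440,000·3.3686·1.021583333 = ILS 1,514,174.47.
The quoted forward overvalues CHF, so borrow ILS, buy CHF at spot, deposit the CHF at 1.65%, and sell the proceeds forward at 3.4604.
Arbitrage profit = |1,533,043.71 − 1,514,174.47| = ILS 18,869.

ILS 18,869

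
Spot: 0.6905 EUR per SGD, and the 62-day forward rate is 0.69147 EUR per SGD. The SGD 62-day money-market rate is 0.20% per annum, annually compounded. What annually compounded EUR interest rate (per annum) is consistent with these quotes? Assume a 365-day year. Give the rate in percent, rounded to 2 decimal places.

1.03%

T = 62/365 years.
By CIP, F/S equals the EUR-to-SGD growth ratio: 0.69147/0.6905 = 1.0014048.
The SGD side grows by (1 + 0.0020)^(62/365) = 1.0003394.
That pins the EUR growth at 1.0017447.
Annualise: 1.0017447^(365/62) − 1 = 0.010315 = 1.03%.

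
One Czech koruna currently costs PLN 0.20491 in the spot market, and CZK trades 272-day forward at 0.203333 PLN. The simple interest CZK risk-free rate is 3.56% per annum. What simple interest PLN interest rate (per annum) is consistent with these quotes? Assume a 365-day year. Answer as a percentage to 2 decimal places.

2.50%

T = 272/365 years.
CIP gives F = S · g_PLN/g_CZK, so g_PLN/g_CZK = 0.203333/0.20491 = 0.9923039.
CZK growth factor: 1 + 0.0356×272/365 = 1.0265293.
So the PLN growth factor = 1.018629.
(1.018629 − 1)/T = 0.024998, i.e. 2.50%.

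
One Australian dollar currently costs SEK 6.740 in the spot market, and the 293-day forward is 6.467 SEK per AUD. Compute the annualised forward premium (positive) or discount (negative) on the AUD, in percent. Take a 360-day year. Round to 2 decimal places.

T = 293/360 years.
AUD trades forward at -4.05045% vs spot over the period.
×(1/T) gives -4.98% p.a.

-4.98%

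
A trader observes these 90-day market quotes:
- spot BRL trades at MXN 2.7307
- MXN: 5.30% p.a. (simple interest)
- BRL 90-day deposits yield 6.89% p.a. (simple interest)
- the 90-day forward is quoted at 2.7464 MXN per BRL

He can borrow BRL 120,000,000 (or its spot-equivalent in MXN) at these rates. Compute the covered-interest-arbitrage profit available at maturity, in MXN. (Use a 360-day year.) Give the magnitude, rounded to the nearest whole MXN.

MXN 3,218,996

T = 90/360 years.
Keep in BRL, deliver into the forward: 120,000,000·1.017225·2.7464 = MXN 335,244,808.80.
Swap to MXN now, deposit: 120,000,000·2.7307·1.013250 = MXN 332,025,813.00.
The quoted forward overvalues BRL, so borrow MXN, buy BRL at spot, deposit the BRL at 6.89%, and sell the proceeds forward at 2.7464.
The gap between the two covered legs is MXN 3,218,996.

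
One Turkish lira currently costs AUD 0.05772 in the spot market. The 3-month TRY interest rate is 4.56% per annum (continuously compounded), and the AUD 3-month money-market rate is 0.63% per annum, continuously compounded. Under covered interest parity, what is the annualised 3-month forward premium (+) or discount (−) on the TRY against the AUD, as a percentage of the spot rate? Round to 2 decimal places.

-3.91%

T = 3/12 years.
F = S · g_AUD/g_TRY = 0.05772 × 1.0015762/1.0114652 = 0.05715568.
(F − S)/S ÷ T = (0.05715568 − 0.05772)/0.05772/(3/12) = -0.039107 → -3.91%.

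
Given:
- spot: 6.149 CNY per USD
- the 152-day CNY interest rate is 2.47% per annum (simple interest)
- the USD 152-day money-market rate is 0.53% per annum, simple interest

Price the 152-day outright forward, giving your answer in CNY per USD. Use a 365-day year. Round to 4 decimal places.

6.1986

T = 152/365 years.
Growth of 1 CNY over T: 1 + 0.0247×152/365 = 1.010286.
Growth of 1 USD over T: 1 + 0.0053×152/365 = 1.0022071.
CIP: F = S · (grow CNY)/(grow USD) = 6.149 × 1.010286/1.0022071 = 6.198568 CNY per USD.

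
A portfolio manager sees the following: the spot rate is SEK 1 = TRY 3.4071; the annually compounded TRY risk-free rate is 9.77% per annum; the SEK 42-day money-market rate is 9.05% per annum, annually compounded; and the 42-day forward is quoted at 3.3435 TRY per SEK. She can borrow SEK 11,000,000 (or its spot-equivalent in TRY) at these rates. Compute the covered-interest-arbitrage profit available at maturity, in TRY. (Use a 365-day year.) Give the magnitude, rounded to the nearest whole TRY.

TRY 735,284

T = 42/365 years.
Invest the SEK and cover forward: 11,000,000 × 1.0100189664 × 3.3435 = TRY 37,146,982.56.
Convert at spot and invest in TRY: 11,000,000 × 3.4071 × 1.0107840826 = TRY 37,882,266.93.
The quoted forward undervalues SEK, so borrow SEK, convert to TRY at spot, deposit the TRY at 9.77%, and buy SEK forward at 3.3435 to cover the loan.
Profit = 37,882,266.93 − 37,146,982.56 = TRY 735,284.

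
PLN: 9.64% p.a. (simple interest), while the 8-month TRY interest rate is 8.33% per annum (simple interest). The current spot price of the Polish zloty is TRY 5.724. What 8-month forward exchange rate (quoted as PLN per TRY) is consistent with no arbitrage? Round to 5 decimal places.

0.17615

T = 8/12 years.
TRY growth factor: 1 + 0.0833×8/12 = 1.0555333.
Growth of 1 PLN over T: 1 + 0.0964×8/12 = 1.0642667.
So F = 5.724 × 1.0555333 / 1.0642667 = 5.677029 (TRY/PLN).
Invert for PLN per TRY: 1 / 5.677029 = 0.17615.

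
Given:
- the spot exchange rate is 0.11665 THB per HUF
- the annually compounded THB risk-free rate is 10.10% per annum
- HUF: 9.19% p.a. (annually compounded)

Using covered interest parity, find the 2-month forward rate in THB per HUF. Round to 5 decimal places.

0.11681

T = 2/12 years.
THB accumulates by (1 + 0.1010)^(2/12) = 1.0161658.
HUF growth factor: (1 + 0.0919)^(2/12) = 1.0147611.
Forward (THB per HUF) = 0.11665 × 1.0161658 / 1.0147611 = 0.1168115.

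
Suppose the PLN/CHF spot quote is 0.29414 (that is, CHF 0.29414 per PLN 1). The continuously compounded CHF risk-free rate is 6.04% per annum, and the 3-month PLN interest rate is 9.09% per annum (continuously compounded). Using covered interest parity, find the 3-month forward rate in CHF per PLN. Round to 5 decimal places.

0.29191

T = 3/12 years.
CHF accumulates by e^(0.0604×3/12) = 1.0152146.
PLN accumulates by e^(0.0909×3/12) = 1.0229852.
CIP: F = S · (grow CHF)/(grow PLN) = 0.29414 × 1.0152146/1.0229852 = 0.2919057 CHF per PLN.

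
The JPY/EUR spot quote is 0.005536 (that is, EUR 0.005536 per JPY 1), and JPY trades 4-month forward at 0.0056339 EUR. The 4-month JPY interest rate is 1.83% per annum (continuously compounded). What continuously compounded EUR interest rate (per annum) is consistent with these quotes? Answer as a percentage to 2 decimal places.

T = 4/12 years.
By CIP, F/S equals the EUR-to-JPY growth ratio: 0.0056339/0.005536 = 1.0176842.
The JPY side grows by e^(0.0183×4/12) = 1.0061186.
That pins the EUR growth at 1.023911.
r = ln(1.023911)/(4/12) = 0.070889 → 7.09%.

7.09%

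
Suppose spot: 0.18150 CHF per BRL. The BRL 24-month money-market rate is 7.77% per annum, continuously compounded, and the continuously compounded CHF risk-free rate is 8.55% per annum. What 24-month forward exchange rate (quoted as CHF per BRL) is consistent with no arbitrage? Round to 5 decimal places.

T = 2 years.
CHF accumulates by e^(0.0855×2) = 1.1864907.
Growth of 1 BRL over T: e^(0.0777×2) = 1.1681251.
Forward (CHF per BRL) = 0.1815 × 1.1864907 / 1.1681251 = 0.1843536.

0.18435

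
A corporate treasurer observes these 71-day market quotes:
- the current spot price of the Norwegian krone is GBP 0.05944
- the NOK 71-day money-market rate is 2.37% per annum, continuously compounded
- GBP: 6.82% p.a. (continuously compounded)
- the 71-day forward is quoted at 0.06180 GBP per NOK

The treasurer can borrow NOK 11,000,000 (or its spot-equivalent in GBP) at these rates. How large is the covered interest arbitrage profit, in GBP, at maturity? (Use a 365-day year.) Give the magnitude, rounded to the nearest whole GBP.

T = 71/365 years.
Route A — deposit NOK, sell forward: 11,000,000 × 1.00462078 × 0.06180 = GBP 682,941.21.
Route B — convert at spot, deposit GBP: 11,000,000 × 0.05944 × 1.01335469 = GBP 662,571.83.
The quoted forward overvalues NOK, so borrow GBP, buy NOK at spot, deposit the NOK at 2.37%, and sell the proceeds forward at 0.06180.
Profit = 682,941.21 − 662,571.83 = GBP 20,369.

GBP 20,369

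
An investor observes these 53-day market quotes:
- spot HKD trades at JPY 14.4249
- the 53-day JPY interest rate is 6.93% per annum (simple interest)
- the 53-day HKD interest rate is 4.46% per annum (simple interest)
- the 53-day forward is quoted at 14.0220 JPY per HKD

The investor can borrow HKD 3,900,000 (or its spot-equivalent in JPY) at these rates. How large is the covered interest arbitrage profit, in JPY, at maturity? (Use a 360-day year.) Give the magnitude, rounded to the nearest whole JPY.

T = 53/360 years.
Route A — deposit HKD, sell forward: 3,900,000 × 1.0065661111 × 14.0220 = JPY 55,044,873.04.
Route B — convert at spot, deposit JPY: 3,900,000 × 14.4249 × 1.0102025 = JPY 56,831,073.16.
The quoted forward undervalues HKD, so borrow HKD, convert to JPY at spot, deposit the JPY at 6.93%, and buy HKD forward at 14.0220 to cover the loan.
Arbitrage profit = |55,044,873.04 − 56,831,073.16| = JPY 1,786,200.

JPY 1,786,200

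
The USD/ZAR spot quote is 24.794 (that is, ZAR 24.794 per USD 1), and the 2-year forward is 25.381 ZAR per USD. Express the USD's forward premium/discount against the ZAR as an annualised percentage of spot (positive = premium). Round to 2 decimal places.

+1.18%

T = 2 years.
USD trades forward at +2.36751% vs spot over the period.
×(1/T) gives 1.18% p.a.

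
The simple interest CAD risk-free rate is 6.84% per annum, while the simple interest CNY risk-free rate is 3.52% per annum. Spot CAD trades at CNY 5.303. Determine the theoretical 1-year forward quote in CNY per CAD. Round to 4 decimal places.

5.1382

T = 1 year.
CNY accumulates by 1 + 0.0352×1 = 1.035200.
Growth of 1 CAD over T: 1 + 0.0684×1 = 1.068400.
So F = 5.303 × 1.035200 / 1.068400 = 5.138212 (CNY/CAD).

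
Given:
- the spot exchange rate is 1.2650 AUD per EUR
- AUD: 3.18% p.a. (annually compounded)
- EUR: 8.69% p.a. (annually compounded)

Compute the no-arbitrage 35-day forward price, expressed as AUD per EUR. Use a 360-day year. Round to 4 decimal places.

1.2586

T = 35/360 years.
Growth of 1 AUD over T: (1 + 0.0318)^(35/360) = 1.0030482.
Growth of 1 EUR over T: (1 + 0.0869)^(35/360) = 1.0081344.
Forward (AUD per EUR) = 1.265 × 1.0030482 / 1.0081344 = 1.258618.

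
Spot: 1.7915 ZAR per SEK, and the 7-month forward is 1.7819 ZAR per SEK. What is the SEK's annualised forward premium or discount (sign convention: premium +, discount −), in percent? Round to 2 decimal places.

T = 7/12 years.
SEK trades forward at -0.53586% vs spot over the period.
Annualise by dividing by T: -0.0053586 / (7/12) = -0.009186 → -0.92%.

-0.92%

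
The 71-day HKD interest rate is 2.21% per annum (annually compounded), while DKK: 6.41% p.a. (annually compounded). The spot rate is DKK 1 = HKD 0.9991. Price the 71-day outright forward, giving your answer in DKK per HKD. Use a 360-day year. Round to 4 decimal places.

1.0089

T = 71/360 years.
HKD accumulates by (1 + 0.0221)^(71/360) = 1.0043205.
Growth of 1 DKK over T: (1 + 0.0641)^(71/360) = 1.0123287.
Forward (HKD per DKK) = 0.9991 × 1.0043205 / 1.0123287 = 0.9911964.
Invert for DKK per HKD: 1 / 0.9911964 = 1.0089.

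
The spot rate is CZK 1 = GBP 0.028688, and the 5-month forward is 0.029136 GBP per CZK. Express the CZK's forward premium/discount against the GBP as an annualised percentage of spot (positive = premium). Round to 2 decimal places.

T = 5/12 years.
Period premium: (0.029136 − 0.028688)/0.028688 = 0.0156163.
Annualise by dividing by T: 0.0156163 / (5/12) = 0.037479 → 3.75%.

+3.75%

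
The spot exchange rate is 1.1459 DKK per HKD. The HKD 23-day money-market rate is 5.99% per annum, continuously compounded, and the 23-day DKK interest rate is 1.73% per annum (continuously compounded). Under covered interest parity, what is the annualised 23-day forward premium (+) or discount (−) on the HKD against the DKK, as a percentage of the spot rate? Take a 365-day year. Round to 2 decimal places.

T = 23/365 years.
CIP forward (DKK per HKD) = 1.1459 × 1.0010907/1.0037817 = 1.1428280.
(F − S)/S ÷ T = (1.1428280 − 1.1459)/1.1459/(23/365) = -0.042544 → -4.25%.

-4.25%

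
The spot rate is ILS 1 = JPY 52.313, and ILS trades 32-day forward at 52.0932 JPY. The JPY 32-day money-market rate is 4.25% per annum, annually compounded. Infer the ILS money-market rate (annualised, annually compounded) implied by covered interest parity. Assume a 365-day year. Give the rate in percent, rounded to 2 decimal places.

T = 32/365 years.
By CIP, F/S equals the JPY-to-ILS growth ratio: 52.0932/52.313 = 0.9957984.
The JPY side grows by (1 + 0.0425)^(32/365) = 1.0036557.
So the ILS growth factor = 1.0078905.
Annualise: 1.0078905^(365/32) − 1 = 0.093789 = 9.38%.

9.38%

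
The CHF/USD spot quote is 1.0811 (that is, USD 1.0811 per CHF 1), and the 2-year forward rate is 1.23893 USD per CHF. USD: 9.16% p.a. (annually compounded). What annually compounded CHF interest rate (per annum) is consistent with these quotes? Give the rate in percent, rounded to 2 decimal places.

1.97%

T = 2 years.
By CIP, F/S equals the USD-to-CHF growth ratio: 1.23893/1.0811 = 1.1459902.
The USD side grows by (1 + 0.0916)^2 = 1.1915906.
Hence g_CHF = 1.0397913.
r = 1.0397913^(1/2) − 1 = 0.019702 → 1.97%.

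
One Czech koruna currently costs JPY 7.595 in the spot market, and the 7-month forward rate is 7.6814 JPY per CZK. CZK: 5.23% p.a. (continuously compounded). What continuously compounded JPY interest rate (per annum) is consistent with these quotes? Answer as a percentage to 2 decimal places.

T = 7/12 years.
F/S = 7.6814/7.595 = 1.0113759 = (growth of JPY) / (growth of CZK).
CZK growth factor: e^(0.0523×7/12) = 1.0309785.
That pins the JPY growth at 1.0427068.
r = ln(1.0427068)/(7/12) = 0.071691 → 7.17%.

7.17%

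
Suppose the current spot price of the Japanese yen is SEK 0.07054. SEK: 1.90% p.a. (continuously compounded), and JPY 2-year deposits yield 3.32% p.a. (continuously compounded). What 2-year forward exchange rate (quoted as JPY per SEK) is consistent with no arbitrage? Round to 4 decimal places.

T = 2 years.
SEK accumulates by e^(0.0190×2) = 1.03873123.
JPY accumulates by e^(0.0332×2) = 1.06865409.
CIP: F = S · (grow SEK)/(grow JPY) = 0.07054 × 1.03873123/1.06865409 = 0.068564844 SEK per JPY.
Invert for JPY per SEK: 1 / 0.068564844 = 14.5847.

14.5847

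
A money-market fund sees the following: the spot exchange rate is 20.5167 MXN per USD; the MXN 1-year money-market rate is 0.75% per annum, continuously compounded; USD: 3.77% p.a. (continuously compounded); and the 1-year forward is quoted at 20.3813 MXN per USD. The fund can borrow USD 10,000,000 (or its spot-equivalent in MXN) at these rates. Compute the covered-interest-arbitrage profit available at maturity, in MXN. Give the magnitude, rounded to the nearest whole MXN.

T = 1 year.
Keep in USD, deliver into the forward: 10,000,000·1.03841966025·20.3813 = MXN 211,643,426.21.
Swap to MXN now, deposit: 10,000,000·20.5167·1.00752819544 = MXN 206,711,537.27.
The quoted forward overvalues USD, so borrow MXN, buy USD at spot, deposit the USD at 3.77%, and sell the proceeds forward at 20.3813.
The gap between the two covered legs is MXN 4,931,889.

MXN 4,931,889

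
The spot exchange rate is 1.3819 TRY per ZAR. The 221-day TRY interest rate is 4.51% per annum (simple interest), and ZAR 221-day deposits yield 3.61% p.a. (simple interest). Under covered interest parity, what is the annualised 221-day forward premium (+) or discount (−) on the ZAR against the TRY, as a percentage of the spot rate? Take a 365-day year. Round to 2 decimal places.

+0.88%

T = 221/365 years.
CIP forward (TRY per ZAR) = 1.3819 × 1.0273071/1.0218578 = 1.3892693.
Annualised premium = (F − S)/S × (1/T) = (1.3892693 − 1.3819)/1.3819 ÷ (221/365) = 0.88%.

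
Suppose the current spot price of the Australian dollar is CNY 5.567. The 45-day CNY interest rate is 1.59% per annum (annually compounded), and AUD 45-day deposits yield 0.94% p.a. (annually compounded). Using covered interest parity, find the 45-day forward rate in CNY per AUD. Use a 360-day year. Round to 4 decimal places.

5.5715

T = 45/360 years.
CNY accumulates by (1 + 0.0159)^(45/360) = 1.0019738.
AUD accumulates by (1 + 0.0094)^(45/360) = 1.0011702.
So F = 5.567 × 1.0019738 / 1.0011702 = 5.571468 (CNY/AUD).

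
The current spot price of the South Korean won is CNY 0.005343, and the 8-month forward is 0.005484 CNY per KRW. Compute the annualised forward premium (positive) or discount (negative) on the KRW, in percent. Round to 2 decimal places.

+3.96%

T = 8/12 years.
KRW trades forward at +2.63897% vs spot over the period.
Annualise by dividing by T: 0.0263897 / (8/12) = 0.039585 → 3.96%.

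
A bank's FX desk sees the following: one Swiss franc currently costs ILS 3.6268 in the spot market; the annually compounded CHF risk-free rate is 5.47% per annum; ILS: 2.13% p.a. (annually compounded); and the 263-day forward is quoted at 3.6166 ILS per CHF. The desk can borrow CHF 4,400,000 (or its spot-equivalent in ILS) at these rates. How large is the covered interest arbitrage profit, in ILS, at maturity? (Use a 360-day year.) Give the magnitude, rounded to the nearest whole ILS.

T = 263/360 years.
Invest the CHF and cover forward: 4,400,000 × 1.0396735132 × 3.6166 = ILS 16,544,366.20.
Convert at spot and invest in ILS: 4,400,000 × 3.6268 × 1.0155165779 = ILS 16,205,532.31.
The quoted forward overvalues CHF, so borrow ILS, buy CHF at spot, deposit the CHF at 5.47%, and sell the proceeds forward at 3.6166.
Arbitrage profit = |16,544,366.20 − 16,205,532.31| = ILS 338,834.

ILS 338,834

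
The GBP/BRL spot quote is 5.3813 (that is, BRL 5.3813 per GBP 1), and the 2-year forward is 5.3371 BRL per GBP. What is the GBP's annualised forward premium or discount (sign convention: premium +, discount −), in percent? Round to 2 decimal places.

T = 2 years.
Period premium: (5.3371 − 5.3813)/5.3813 = -0.0082136.
Per annum: -0.0082136 / 2 = -0.004107 = -0.41%.

-0.41%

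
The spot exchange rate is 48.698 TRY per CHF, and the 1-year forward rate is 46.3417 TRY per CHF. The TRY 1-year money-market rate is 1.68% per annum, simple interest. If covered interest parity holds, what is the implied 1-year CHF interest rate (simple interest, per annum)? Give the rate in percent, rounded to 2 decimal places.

6.85%

T = 1 year.
F/S = 46.3417/48.698 = 0.9516140 = (growth of TRY) / (growth of CHF).
TRY growth factor: 1 + 0.0168×1 = 1.016800.
Hence g_CHF = 1.0685005.
r = (1.0685005 − 1)/1 = 0.068501 → 6.85%.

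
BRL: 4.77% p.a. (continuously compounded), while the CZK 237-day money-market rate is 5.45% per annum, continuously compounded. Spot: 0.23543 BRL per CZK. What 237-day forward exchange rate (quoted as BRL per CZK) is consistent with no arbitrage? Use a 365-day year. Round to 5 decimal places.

0.23439

T = 237/365 years.
Growth of 1 BRL over T: e^(0.0477×237/365) = 1.031457.
CZK growth factor: e^(0.0545×237/365) = 1.0360213.
CIP: F = S · (grow BRL)/(grow CZK) = 0.23543 × 1.031457/1.0360213 = 0.2343928 BRL per CZK.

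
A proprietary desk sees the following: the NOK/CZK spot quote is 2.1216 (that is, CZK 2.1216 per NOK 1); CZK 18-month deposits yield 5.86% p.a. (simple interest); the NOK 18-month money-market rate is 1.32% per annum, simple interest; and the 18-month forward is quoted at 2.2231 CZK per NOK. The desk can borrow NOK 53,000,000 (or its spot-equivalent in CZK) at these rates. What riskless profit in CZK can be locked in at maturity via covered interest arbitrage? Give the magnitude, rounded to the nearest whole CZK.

CZK 2,171,477

T = 18/12 years.
Keep in NOK, deliver into the forward: 53,000,000·1.019800·2.2231 = CZK 120,157,221.14.
Swap to CZK now, deposit: 53,000,000·2.1216·1.087900 = CZK 122,328,697.92.
The quoted forward undervalues NOK, so borrow NOK, convert to CZK at spot, deposit the CZK at 5.86%, and buy NOK forward at 2.2231 to cover the loan.
Profit = 122,328,697.92 − 120,157,221.14 = CZK 2,171,477.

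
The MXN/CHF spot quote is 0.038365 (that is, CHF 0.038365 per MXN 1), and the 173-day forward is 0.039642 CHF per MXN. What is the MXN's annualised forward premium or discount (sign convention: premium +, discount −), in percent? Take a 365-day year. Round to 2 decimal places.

+7.02%

T = 173/365 years.
MXN trades forward at +3.32855% vs spot over the period.
×(1/T) gives 7.02% p.a.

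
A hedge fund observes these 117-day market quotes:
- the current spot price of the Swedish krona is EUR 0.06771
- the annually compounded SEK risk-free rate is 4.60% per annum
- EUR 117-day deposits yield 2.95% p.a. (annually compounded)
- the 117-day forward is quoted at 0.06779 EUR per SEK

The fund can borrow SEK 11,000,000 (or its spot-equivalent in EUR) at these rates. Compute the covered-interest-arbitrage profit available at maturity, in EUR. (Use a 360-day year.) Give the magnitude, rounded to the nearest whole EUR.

T = 117/360 years.
Invest the SEK and cover forward: 11,000,000 × 1.01472368 × 0.06779 = EUR 756,669.30.
Convert at spot and invest in EUR: 11,000,000 × 0.06771 × 1.00949359 = EUR 751,880.92.
The quoted forward overvalues SEK, so borrow EUR, buy SEK at spot, deposit the SEK at 4.60%, and sell the proceeds forward at 0.06779.
The gap between the two covered legs is EUR 4,788.

EUR 4,788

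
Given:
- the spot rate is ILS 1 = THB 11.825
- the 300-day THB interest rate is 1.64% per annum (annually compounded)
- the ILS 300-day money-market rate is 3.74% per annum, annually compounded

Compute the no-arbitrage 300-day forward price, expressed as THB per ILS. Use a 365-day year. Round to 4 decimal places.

T = 300/365 years.
Growth of 1 THB over T: (1 + 0.0164)^(300/365) = 1.01345989.
Growth of 1 ILS over T: (1 + 0.0374)^(300/365) = 1.03063883.
Forward (THB per ILS) = 11.825 × 1.01345989 / 1.03063883 = 11.627898.

11.6279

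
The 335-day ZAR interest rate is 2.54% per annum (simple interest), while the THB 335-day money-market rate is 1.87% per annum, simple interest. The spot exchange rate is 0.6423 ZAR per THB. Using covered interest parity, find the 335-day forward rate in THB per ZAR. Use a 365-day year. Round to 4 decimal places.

T = 335/365 years.
ZAR growth factor: 1 + 0.0254×335/365 = 1.0233123.
THB accumulates by 1 + 0.0187×335/365 = 1.017163.
CIP: F = S · (grow ZAR)/(grow THB) = 0.6423 × 1.0233123/1.017163 = 0.6461831 ZAR per THB.
Quoted the other way: 1/0.6461831 = 1.5475 THB per ZAR.

1.5475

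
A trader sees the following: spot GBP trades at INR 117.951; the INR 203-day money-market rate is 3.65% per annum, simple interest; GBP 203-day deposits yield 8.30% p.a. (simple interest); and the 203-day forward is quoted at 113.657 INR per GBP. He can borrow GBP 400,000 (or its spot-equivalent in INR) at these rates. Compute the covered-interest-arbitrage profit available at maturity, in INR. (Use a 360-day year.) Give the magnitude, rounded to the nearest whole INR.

T = 203/360 years.
Keep in GBP, deliver into the forward: 400,000·1.0468027778·113.657 = INR 47,590,585.33.
Swap to INR now, deposit: 400,000·117.951·1.0205819444 = INR 48,151,464.37.
The quoted forward undervalues GBP, so borrow GBP, convert to INR at spot, deposit the INR at 3.65%, and buy GBP forward at 113.657 to cover the loan.
Profit = 48,151,464.37 − 47,590,585.33 = INR 560,879.

INR 560,879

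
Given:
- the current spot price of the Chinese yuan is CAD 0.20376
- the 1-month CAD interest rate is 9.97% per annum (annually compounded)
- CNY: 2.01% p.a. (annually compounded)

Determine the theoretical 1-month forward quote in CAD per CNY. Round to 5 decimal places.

0.20504

T = 1/12 years.
CAD accumulates by (1 + 0.0997)^(1/12) = 1.0079512.
Growth of 1 CNY over T: (1 + 0.0201)^(1/12) = 1.0016598.
CIP: F = S · (grow CAD)/(grow CNY) = 0.20376 × 1.0079512/1.0016598 = 0.2050398 CAD per CNY.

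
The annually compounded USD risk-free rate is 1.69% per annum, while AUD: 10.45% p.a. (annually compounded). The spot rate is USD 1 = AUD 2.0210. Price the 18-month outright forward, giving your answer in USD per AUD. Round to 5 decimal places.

0.43712

T = 18/12 years.
AUD accumulates by (1 + 0.1045)^(18/12) = 1.1607764.
Growth of 1 USD over T: (1 + 0.0169)^(18/12) = 1.0254568.
CIP: F = S · (grow AUD)/(grow USD) = 2.021 × 1.1607764/1.0254568 = 2.287692 AUD per USD.
Invert for USD per AUD: 1 / 2.287692 = 0.43712.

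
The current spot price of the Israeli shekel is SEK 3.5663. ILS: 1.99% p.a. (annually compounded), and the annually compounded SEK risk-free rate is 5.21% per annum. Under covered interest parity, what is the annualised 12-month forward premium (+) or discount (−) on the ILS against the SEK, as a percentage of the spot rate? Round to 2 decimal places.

+3.16%

T = 1 year.
No-arbitrage forward: 3.5663 × 1.052100 / 1.019900 = 3.6788942 SEK/ILS.
(F − S)/S ÷ T = (3.6788942 − 3.5663)/3.5663/1 = 0.031572 → 3.16%.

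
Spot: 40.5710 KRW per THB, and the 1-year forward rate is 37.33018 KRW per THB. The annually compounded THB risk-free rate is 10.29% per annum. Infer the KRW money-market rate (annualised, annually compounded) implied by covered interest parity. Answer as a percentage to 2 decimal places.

1.48%

T = 1 year.
F/S = 37.33018/40.571 = 0.9201198 = (growth of KRW) / (growth of THB).
The THB side grows by (1 + 0.1029)^1 = 1.102900.
So the KRW growth factor = 1.0148001.
Annualise: 1.0148001^(1/1) − 1 = 0.014800 = 1.48%.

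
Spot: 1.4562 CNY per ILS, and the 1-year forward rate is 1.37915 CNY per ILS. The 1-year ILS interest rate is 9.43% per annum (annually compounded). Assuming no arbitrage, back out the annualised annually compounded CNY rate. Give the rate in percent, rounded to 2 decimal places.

3.64%

T = 1 year.
F/S = 1.37915/1.4562 = 0.9470883 = (growth of CNY) / (growth of ILS).
The ILS side grows by (1 + 0.0943)^1 = 1.094300.
So the CNY growth factor = 1.0363987.
r = 1.0363987^(1/1) − 1 = 0.036399 → 3.64%.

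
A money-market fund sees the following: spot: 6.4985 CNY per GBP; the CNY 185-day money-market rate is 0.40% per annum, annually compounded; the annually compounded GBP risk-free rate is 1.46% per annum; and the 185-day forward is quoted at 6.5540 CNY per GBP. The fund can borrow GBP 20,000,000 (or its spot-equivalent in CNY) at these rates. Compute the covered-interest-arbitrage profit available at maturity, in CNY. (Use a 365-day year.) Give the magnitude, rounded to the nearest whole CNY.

CNY 1,813,284

T = 185/365 years.
Keep in GBP, deliver into the forward: 20,000,000·1.00737355184·6.5540 = CNY 132,046,525.18.
Swap to CNY now, deposit: 20,000,000·6.4985·1.00202540161 = CNY 130,233,241.45.
The quoted forward overvalues GBP, so borrow CNY, buy GBP at spot, deposit the GBP at 1.46%, and sell the proceeds forward at 6.5540.
Arbitrage profit = |132,046,525.18 − 130,233,241.45| = CNY 1,813,284.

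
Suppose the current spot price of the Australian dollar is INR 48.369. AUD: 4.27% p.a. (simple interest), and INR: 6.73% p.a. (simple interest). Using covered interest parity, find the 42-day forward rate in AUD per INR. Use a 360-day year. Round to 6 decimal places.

0.020616

T = 42/360 years.
INR growth factor: 1 + 0.0673×42/360 = 1.0078517.
Growth of 1 AUD over T: 1 + 0.0427×42/360 = 1.0049817.
Forward (INR per AUD) = 48.369 × 1.0078517 / 1.0049817 = 48.50713.
Quoted the other way: 1/48.50713 = 0.020616 AUD per INR.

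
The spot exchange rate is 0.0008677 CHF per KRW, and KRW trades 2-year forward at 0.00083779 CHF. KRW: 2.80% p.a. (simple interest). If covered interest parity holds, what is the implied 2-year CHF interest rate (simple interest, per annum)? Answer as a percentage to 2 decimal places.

T = 2 years.
CIP gives F = S · g_CHF/g_KRW, so g_CHF/g_KRW = 0.00083779/0.0008677 = 0.9655296.
KRW growth factor: 1 + 0.0280×2 = 1.056000.
So the CHF growth factor = 1.0195993.
(1.0195993 − 1)/T = 0.009800, i.e. 0.98%.

0.98%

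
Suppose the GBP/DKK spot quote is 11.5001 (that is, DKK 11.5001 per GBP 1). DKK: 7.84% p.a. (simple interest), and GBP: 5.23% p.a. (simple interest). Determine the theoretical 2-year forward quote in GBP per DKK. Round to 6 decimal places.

T = 2 years.
DKK growth factor: 1 + 0.0784×2 = 1.156800.
GBP accumulates by 1 + 0.0523×2 = 1.104600.
So F = 11.5001 × 1.156800 / 1.104600 = 12.04356 (DKK/GBP).
Invert for GBP per DKK: 1 / 12.04356 = 0.083032.

0.083032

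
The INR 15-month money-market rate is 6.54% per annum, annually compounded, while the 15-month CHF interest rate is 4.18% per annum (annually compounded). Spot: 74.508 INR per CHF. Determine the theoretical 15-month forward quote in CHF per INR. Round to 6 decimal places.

0.013051

T = 15/12 years.
INR growth factor: (1 + 0.0654)^(15/12) = 1.0824077.
CHF accumulates by (1 + 0.0418)^(15/12) = 1.0525202.
So F = 74.508 × 1.0824077 / 1.0525202 = 76.62374 (INR/CHF).
Quoted the other way: 1/76.62374 = 0.013051 CHF per INR.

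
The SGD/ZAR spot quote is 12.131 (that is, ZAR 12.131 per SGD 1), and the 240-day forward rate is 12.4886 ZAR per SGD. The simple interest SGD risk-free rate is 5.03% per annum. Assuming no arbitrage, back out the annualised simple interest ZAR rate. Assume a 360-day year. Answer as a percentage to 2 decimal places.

9.60%

T = 240/360 years.
CIP gives F = S · g_ZAR/g_SGD, so g_ZAR/g_SGD = 12.4886/12.131 = 1.0294782.
The SGD side grows by 1 + 0.0503×240/360 = 1.0335333.
That pins the ZAR growth at 1.064000.
r = (1.064000 − 1)/(240/360) = 0.096000 → 9.60%.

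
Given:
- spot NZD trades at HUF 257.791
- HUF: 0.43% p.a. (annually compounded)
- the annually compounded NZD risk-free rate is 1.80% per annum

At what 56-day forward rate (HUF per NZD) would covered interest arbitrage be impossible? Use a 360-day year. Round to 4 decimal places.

T = 56/360 years.
HUF growth factor: (1 + 0.0043)^(56/360) = 1.000667678.
Growth of 1 NZD over T: (1 + 0.0180)^(56/360) = 1.002778953.
Forward (HUF per NZD) = 257.791 × 1.000667678 / 1.002778953 = 257.248241.

257.2482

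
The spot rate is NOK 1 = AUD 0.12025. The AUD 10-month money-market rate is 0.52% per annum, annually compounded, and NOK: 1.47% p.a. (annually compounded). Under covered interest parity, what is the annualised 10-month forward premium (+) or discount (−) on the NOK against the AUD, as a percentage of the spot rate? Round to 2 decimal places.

-0.94%

T = 10/12 years.
F = S · g_AUD/g_NOK = 0.12025 × 1.0043315/1.0122351 = 0.11931108.
(F − S)/S ÷ T = (0.11931108 − 0.12025)/0.12025/(10/12) = -0.009370 → -0.94%.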